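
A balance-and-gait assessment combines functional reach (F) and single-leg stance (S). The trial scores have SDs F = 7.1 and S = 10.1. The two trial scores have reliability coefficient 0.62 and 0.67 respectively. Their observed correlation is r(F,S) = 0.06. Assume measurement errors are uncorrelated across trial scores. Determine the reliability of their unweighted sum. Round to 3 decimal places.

0.672

Var(F+S) = 7.1² + 10.1² + 2·[7.1·10.1·0.06] = 152.42 + 8.6052 = 161.025.
With uncorrelated errors the cross-covariances are all true-score covariance, so they carry over unchanged; only the diagonal terms shrink to ρᵢσᵢ².
True-score variance = [7.1²·0.62 + 10.1²·0.67] + 8.6052 = 99.6009 + 8.6052 = 108.206.
Reliability = 108.206 / 161.025 = 0.672.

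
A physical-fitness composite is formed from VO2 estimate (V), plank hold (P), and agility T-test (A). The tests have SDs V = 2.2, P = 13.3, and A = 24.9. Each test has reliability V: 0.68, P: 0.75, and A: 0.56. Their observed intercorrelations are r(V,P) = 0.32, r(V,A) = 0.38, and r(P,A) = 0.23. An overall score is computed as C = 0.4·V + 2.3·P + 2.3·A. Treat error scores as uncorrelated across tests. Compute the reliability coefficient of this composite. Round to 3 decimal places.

0.670

Var(C) = 0.4²·2.2² + 2.3²·13.3² + 2.3²·24.9² + 2·[0.92·2.2·13.3·0.32 + 0.92·2.2·24.9·0.38 + 5.29·13.3·24.9·0.23] = 4216.38 + 861.4 = 5077.77.
Under uncorrelated errors the observed covariances equal the true-score covariances, so only the own-variance terms attenuate.
True-score variance = [0.4²·2.2²·0.68 + 2.3²·13.3²·0.75 + 2.3²·24.9²·0.56] + 861.4 = 2539.06 + 861.4 = 3400.45.
Reliability = 3400.45 / 5077.77 = 0.670.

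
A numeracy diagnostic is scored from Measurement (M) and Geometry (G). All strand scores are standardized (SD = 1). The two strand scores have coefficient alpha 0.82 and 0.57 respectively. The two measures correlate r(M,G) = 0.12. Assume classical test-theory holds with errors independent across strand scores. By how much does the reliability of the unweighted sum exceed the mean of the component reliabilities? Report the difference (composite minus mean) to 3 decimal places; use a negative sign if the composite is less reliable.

Var(sum) = 2 + 0.24 = 2.24; true-score variance = 1.39 + 0.24 = 1.63; composite reliability = 0.7277.
Mean component reliability = 0.6950.
Difference = 0.7277 − 0.6950 = 0.033.

0.033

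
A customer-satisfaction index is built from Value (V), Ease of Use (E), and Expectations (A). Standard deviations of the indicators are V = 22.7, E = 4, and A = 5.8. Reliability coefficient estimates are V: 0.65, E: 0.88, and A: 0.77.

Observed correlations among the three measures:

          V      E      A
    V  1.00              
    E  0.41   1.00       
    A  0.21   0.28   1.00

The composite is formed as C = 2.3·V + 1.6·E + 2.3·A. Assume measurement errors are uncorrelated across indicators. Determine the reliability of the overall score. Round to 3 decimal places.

Var(C) = 2.3²·22.7² + 1.6²·4² + 2.3²·5.8² + 2·[3.68·22.7·4·0.41 + 5.29·22.7·5.8·0.21 + 3.68·4·5.8·0.28] = 2944.8 + 614.331 = 3559.13.
Under uncorrelated errors the observed covariances equal the true-score covariances, so only the own-variance terms attenuate.
True-score variance = [2.3²·22.7²·0.65 + 1.6²·4²·0.88 + 2.3²·5.8²·0.77] + 614.331 = 1944.9 + 614.331 = 2559.23.
Reliability = 2559.23 / 3559.13 = 0.719.

0.719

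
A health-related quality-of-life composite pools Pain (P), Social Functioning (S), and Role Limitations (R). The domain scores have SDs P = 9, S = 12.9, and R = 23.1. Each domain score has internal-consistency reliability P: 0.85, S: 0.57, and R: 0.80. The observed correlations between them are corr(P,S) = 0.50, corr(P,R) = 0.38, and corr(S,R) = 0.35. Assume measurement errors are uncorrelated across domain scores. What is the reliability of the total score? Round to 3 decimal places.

0.849

Var(P+S+R) = 9² + 12.9² + 23.1² + 2·[9·12.9·0.50 + 9·23.1·0.38 + 12.9·23.1·0.35] = 781.02 + 482.697 = 1263.72.
Under uncorrelated errors the observed covariances equal the true-score covariances, so only the own-variance terms attenuate.
True-score variance = [9²·0.85 + 12.9²·0.57 + 23.1²·0.80] + 482.697 = 590.592 + 482.697 = 1073.29.
Reliability = 1073.29 / 1263.72 = 0.849.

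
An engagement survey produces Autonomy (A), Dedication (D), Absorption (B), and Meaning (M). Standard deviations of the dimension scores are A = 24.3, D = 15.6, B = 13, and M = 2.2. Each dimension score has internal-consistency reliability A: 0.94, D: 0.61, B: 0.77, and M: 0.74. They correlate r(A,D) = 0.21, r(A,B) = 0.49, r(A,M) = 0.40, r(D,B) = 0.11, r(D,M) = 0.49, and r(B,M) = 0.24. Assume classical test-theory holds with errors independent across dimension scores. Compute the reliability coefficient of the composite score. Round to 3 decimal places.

Var(A+D+B+M) = 24.3² + 15.6² + 13² + 2.2² + 2·[24.3·15.6·0.21 + 24.3·13·0.49 + 24.3·2.2·0.40 + 15.6·13·0.11 + 15.6·2.2·0.49 + 13·2.2·0.24] = 1007.69 + 603.541 = 1611.23.
With uncorrelated errors the cross-covariances are all true-score covariance, so they carry over unchanged; only the diagonal terms shrink to ρᵢσᵢ².
True-score variance = [24.3²·0.94 + 15.6²·0.61 + 13²·0.77 + 2.2²·0.74] + 603.541 = 837.222 + 603.541 = 1440.76.
Reliability = 1440.76 / 1611.23 = 0.894.

0.894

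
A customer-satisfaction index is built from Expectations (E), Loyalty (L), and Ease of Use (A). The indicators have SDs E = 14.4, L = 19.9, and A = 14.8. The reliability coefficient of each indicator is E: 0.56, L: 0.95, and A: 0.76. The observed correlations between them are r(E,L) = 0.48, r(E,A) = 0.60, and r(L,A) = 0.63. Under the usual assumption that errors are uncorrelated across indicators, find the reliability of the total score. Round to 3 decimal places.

0.905

Var(E+L+A) = 14.4² + 19.9² + 14.8² + 2·[14.4·19.9·0.48 + 14.4·14.8·0.60 + 19.9·14.8·0.63] = 822.41 + 901.937 = 1724.35.
Because errors are independent across components, Cov(Tᵢ,Tⱼ) = Cov(Xᵢ,Xⱼ); the off-diagonal part of the true-score variance is the same as above.
True-score variance = [14.4²·0.56 + 19.9²·0.95 + 14.8²·0.76] + 901.937 = 658.801 + 901.937 = 1560.74.
Reliability = 1560.74 / 1724.35 = 0.905.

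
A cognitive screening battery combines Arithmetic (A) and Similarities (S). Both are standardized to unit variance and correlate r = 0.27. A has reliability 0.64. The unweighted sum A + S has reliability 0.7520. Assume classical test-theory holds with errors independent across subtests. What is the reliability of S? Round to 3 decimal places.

Var(A+S) = 2 + 2·0.27 = 2.540.
True-score variance = ρ_A + ρ_S + 2·0.27, so 0.7520 = (0.64 + ρ_S + 0.54) / 2.540.
ρ_S = 0.7520·2.540 − 0.64 − 0.54 = 0.730.

0.730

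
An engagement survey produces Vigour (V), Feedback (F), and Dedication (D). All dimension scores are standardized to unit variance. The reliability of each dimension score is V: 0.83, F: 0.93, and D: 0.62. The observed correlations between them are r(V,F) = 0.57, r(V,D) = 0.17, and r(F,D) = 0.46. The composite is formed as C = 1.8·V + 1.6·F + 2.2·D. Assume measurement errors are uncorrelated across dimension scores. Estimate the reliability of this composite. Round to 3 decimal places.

Var(C) = 1.8² + 1.6² + 2.2² + 2·[2.88·0.57 + 3.96·0.17 + 3.52·0.46] = 10.64 + 7.868 = 18.508.
Under uncorrelated errors the observed covariances equal the true-score covariances, so only the own-variance terms attenuate.
True-score variance = [1.8²·0.83 + 1.6²·0.93 + 2.2²·0.62] + 7.868 = 8.0708 + 7.868 = 15.9388.
Reliability = 15.9388 / 18.508 = 0.861.

0.861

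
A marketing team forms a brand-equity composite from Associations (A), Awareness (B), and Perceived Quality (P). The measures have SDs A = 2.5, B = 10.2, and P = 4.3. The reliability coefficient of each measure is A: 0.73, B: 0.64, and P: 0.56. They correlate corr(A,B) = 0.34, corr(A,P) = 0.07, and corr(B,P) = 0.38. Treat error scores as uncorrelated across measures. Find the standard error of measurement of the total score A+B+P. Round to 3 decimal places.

6.876

Var(total) = 128.78 + 52.1786 = 180.959.
True-score variance = 81.5025 + 52.1786 = 133.681, so reliability = 0.7387.
Error variance = 180.959 − 133.681 = 47.2775; SEM = √47.2775 = 6.876.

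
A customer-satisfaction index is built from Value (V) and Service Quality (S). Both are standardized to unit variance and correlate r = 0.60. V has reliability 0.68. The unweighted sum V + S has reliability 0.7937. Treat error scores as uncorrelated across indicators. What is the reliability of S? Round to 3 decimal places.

Var(V+S) = 2 + 2·0.60 = 3.200.
True-score variance = ρ_V + ρ_S + 2·0.60, so 0.7937 = (0.68 + ρ_S + 1.20) / 3.200.
ρ_S = 0.7937·3.200 − 0.68 − 1.20 = 0.660.

0.660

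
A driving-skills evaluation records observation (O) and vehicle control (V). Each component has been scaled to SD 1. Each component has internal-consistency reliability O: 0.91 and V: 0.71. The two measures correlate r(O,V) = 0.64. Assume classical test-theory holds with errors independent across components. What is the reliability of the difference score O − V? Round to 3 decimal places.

Var(O−V) = 1 + 1 − 2·0.64 = 2 − 1.28 = 0.72.
With uncorrelated errors the cross-covariances are all true-score covariance, so they carry over unchanged; only the diagonal terms shrink to ρᵢσᵢ².
True-score variance = [0.91 + 0.71] − 1.28 = 1.62 − 1.28 = 0.34.
Reliability = 0.34 / 0.72 = 0.472.

0.472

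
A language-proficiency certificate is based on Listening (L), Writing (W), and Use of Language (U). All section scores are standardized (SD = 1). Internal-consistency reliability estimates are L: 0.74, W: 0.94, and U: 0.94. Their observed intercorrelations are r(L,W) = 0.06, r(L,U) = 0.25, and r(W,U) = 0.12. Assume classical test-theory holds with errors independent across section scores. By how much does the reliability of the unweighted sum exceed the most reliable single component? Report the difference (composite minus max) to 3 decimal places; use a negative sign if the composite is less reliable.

Var(sum) = 3 + 0.86 = 3.86; true-score variance = 2.62 + 0.86 = 3.48; composite reliability = 0.9016.
Max component reliability = 0.9400.
Difference = 0.9016 − 0.9400 = -0.038.

-0.038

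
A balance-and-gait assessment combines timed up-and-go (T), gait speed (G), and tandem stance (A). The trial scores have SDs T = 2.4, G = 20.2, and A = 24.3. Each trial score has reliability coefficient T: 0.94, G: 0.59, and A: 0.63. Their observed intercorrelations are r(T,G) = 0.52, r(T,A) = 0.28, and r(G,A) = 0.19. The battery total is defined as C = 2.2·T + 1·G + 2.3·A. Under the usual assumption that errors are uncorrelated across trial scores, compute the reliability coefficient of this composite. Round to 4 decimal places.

Var(C) = 2.2²·2.4² + 20.2² + 2.3²·24.3² + 2·[2.2·2.4·20.2·0.52 + 5.06·2.4·24.3·0.28 + 2.3·20.2·24.3·0.19] = 3559.61 + 705.189 = 4264.8.
With uncorrelated errors the cross-covariances are all true-score covariance, so they carry over unchanged; only the diagonal terms shrink to ρᵢσᵢ².
True-score variance = [2.2²·2.4²·0.94 + 20.2²·0.59 + 2.3²·24.3²·0.63] + 705.189 = 2234.88 + 705.189 = 2940.06.
Reliability = 2940.06 / 4264.8 = 0.6894.

0.6894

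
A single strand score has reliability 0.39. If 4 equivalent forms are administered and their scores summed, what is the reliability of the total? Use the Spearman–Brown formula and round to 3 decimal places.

0.719

ρ_k = kρ / (1 + (k−1)ρ) = 4·0.39 / (1 + 3·0.39) = 1.560 / 2.170 = 0.719.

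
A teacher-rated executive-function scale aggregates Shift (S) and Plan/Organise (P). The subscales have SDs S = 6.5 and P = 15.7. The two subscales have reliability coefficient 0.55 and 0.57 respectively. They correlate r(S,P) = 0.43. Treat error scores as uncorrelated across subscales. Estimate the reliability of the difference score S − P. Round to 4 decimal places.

0.3780

Var(S−P) = 6.5² + 15.7² − 2·6.5·15.7·0.43 = 288.74 − 87.763 = 200.977.
With uncorrelated errors the cross-covariances are all true-score covariance, so they carry over unchanged; only the diagonal terms shrink to ρᵢσᵢ².
True-score variance = [6.5²·0.55 + 15.7²·0.57] − 87.763 = 163.737 − 87.763 = 75.9738.
Reliability = 75.9738 / 200.977 = 0.3780.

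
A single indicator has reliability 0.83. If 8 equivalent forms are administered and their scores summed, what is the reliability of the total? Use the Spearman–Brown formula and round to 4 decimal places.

0.9750

ρ_k = kρ / (1 + (k−1)ρ) = 8·0.83 / (1 + 7·0.83) = 6.640 / 6.810 = 0.9750.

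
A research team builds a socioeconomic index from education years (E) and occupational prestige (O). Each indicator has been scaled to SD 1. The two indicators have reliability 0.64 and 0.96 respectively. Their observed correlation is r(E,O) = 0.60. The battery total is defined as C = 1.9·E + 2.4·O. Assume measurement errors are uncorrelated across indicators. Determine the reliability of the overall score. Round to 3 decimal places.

0.897

Var(C) = 1.9² + 2.4² + 2·[4.56·0.60] = 9.37 + 5.472 = 14.842.
Under uncorrelated errors the observed covariances equal the true-score covariances, so only the own-variance terms attenuate.
True-score variance = [1.9²·0.64 + 2.4²·0.96] + 5.472 = 7.84 + 5.472 = 13.312.
Reliability = 13.312 / 14.842 = 0.897.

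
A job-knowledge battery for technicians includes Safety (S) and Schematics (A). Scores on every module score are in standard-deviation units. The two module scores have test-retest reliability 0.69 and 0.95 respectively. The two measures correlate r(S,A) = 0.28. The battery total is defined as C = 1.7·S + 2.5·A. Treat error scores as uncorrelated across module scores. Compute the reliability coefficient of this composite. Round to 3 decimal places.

0.895

Var(C) = 1.7² + 2.5² + 2·[4.25·0.28] = 9.14 + 2.38 = 11.52.
Because errors are independent across components, Cov(Tᵢ,Tⱼ) = Cov(Xᵢ,Xⱼ); the off-diagonal part of the true-score variance is the same as above.
True-score variance = [1.7²·0.69 + 2.5²·0.95] + 2.38 = 7.9316 + 2.38 = 10.3116.
Reliability = 10.3116 / 11.52 = 0.895.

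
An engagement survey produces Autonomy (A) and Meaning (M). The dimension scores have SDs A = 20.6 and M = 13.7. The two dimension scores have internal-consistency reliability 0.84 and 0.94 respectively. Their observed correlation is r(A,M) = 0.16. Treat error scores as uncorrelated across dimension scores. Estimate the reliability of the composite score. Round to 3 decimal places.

0.887

Var(A+M) = 20.6² + 13.7² + 2·[20.6·13.7·0.16] = 612.05 + 90.3104 = 702.36.
With uncorrelated errors the cross-covariances are all true-score covariance, so they carry over unchanged; only the diagonal terms shrink to ρᵢσᵢ².
True-score variance = [20.6²·0.84 + 13.7²·0.94] + 90.3104 = 532.891 + 90.3104 = 623.201.
Reliability = 623.201 / 702.36 = 0.887.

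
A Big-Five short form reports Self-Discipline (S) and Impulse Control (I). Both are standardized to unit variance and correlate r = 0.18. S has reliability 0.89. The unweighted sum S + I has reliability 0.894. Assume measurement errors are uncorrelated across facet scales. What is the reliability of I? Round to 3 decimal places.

Var(S+I) = 2 + 2·0.18 = 2.360.
True-score variance = ρ_S + ρ_I + 2·0.18, so 0.894 = (0.89 + ρ_I + 0.36) / 2.360.
ρ_I = 0.894·2.360 − 0.89 − 0.36 = 0.860.

0.860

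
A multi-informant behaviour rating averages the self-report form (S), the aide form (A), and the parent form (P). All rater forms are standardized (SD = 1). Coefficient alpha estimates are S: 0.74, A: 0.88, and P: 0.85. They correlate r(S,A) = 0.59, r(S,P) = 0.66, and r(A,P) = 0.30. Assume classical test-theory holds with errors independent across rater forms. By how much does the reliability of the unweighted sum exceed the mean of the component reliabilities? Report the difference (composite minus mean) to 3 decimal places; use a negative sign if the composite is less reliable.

Var(sum) = 3 + 3.1 = 6.1; true-score variance = 2.47 + 3.1 = 5.57; composite reliability = 0.9131.
Mean component reliability = 0.8233.
Difference = 0.9131 − 0.8233 = 0.090.

0.090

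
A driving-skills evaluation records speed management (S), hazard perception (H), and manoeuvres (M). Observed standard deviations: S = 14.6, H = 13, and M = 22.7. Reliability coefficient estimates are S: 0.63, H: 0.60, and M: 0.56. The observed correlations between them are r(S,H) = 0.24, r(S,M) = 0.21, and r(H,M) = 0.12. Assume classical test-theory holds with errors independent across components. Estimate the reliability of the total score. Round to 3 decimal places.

Var(S+H+M) = 14.6² + 13² + 22.7² + 2·[14.6·13·0.24 + 14.6·22.7·0.21 + 13·22.7·0.12] = 897.45 + 301.124 = 1198.57.
Because errors are independent across components, Cov(Tᵢ,Tⱼ) = Cov(Xᵢ,Xⱼ); the off-diagonal part of the true-score variance is the same as above.
True-score variance = [14.6²·0.63 + 13²·0.60 + 22.7²·0.56] + 301.124 = 524.253 + 301.124 = 825.378.
Reliability = 825.378 / 1198.57 = 0.689.

0.689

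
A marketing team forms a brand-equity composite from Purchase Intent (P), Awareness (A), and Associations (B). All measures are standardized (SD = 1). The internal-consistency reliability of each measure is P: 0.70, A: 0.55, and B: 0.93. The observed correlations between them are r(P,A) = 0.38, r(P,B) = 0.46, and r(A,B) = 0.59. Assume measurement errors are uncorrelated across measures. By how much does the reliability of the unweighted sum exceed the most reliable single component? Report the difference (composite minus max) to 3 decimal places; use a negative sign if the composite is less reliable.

Var(sum) = 3 + 2.86 = 5.86; true-score variance = 2.18 + 2.86 = 5.04; composite reliability = 0.8601.
Max component reliability = 0.9300.
Difference = 0.8601 − 0.9300 = -0.070.

-0.070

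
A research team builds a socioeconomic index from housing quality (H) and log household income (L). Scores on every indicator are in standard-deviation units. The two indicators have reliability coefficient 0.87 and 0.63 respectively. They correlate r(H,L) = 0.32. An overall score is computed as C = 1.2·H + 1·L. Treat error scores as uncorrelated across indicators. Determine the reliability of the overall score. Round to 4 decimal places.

0.8263

Var(C) = 1.2² + 1 + 2·[1.2·0.32] = 2.44 + 0.768 = 3.208.
Under uncorrelated errors the observed covariances equal the true-score covariances, so only the own-variance terms attenuate.
True-score variance = [1.2²·0.87 + 0.63] + 0.768 = 1.8828 + 0.768 = 2.6508.
Reliability = 2.6508 / 3.208 = 0.8263.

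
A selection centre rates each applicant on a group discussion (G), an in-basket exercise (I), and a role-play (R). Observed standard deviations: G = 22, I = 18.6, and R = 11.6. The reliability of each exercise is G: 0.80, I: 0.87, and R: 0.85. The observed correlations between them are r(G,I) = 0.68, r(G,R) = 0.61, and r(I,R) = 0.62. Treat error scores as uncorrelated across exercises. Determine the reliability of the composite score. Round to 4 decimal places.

0.9229

Var(G+I+R) = 22² + 18.6² + 11.6² + 2·[22·18.6·0.68 + 22·11.6·0.61 + 18.6·11.6·0.62] = 964.52 + 1135.4 = 2099.92.
With uncorrelated errors the cross-covariances are all true-score covariance, so they carry over unchanged; only the diagonal terms shrink to ρᵢσᵢ².
True-score variance = [22²·0.80 + 18.6²·0.87 + 11.6²·0.85] + 1135.4 = 802.561 + 1135.4 = 1937.96.
Reliability = 1937.96 / 2099.92 = 0.9229.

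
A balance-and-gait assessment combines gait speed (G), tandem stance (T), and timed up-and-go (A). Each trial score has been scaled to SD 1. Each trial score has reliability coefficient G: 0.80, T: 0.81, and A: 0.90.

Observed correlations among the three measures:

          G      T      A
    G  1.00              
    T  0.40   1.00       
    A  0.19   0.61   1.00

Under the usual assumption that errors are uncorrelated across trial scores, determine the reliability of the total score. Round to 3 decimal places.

Var(G+T+A) = 3 + 2·[0.40 + 0.19 + 0.61] = 3 + 2.4 = 5.4.
With uncorrelated errors the cross-covariances are all true-score covariance, so they carry over unchanged; only the diagonal terms shrink to ρᵢσᵢ².
True-score variance = [0.80 + 0.81 + 0.90] + 2.4 = 2.51 + 2.4 = 4.91.
Reliability = 4.91 / 5.4 = 0.909.

0.909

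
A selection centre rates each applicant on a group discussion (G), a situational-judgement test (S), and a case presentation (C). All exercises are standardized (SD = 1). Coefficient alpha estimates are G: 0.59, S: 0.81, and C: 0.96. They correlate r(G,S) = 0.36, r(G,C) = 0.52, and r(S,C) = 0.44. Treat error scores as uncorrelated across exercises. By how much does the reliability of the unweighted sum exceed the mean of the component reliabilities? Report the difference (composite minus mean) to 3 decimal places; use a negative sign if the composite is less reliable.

0.100

Var(sum) = 3 + 2.64 = 5.64; true-score variance = 2.36 + 2.64 = 5; composite reliability = 0.8865.
Mean component reliability = 0.7867.
Difference = 0.8865 − 0.7867 = 0.100.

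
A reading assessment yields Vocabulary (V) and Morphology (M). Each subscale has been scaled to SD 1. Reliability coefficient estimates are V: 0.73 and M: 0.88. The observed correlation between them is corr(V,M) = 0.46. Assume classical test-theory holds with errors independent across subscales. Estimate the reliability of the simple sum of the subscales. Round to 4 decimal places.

Var(V+M) = 2 + 2·[0.46] = 2 + 0.92 = 2.92.
With uncorrelated errors the cross-covariances are all true-score covariance, so they carry over unchanged; only the diagonal terms shrink to ρᵢσᵢ².
True-score variance = [0.73 + 0.88] + 0.92 = 1.61 + 0.92 = 2.53.
Reliability = 2.53 / 2.92 = 0.8664.

0.8664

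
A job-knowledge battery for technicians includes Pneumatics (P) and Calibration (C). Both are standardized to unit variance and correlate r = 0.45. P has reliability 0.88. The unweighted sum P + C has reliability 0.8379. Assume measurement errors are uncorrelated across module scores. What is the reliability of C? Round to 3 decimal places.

Var(P+C) = 2 + 2·0.45 = 2.900.
True-score variance = ρ_P + ρ_C + 2·0.45, so 0.8379 = (0.88 + ρ_C + 0.90) / 2.900.
ρ_C = 0.8379·2.900 − 0.88 − 0.90 = 0.650.

0.650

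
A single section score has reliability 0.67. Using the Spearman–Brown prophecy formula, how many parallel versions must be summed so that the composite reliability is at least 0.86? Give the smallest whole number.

4

k ≥ ρ*(1−ρ₁)/(ρ₁(1−ρ*)) = 0.86·0.33 / (0.67·0.14) = 3.026.
Smallest integer k = 4.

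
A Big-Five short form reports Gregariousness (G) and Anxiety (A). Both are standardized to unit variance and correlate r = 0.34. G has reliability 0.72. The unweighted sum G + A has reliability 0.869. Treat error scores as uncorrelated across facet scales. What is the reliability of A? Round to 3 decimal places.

Var(G+A) = 2 + 2·0.34 = 2.680.
True-score variance = ρ_G + ρ_A + 2·0.34, so 0.869 = (0.72 + ρ_A + 0.68) / 2.680.
ρ_A = 0.869·2.680 − 0.72 − 0.68 = 0.929.

0.929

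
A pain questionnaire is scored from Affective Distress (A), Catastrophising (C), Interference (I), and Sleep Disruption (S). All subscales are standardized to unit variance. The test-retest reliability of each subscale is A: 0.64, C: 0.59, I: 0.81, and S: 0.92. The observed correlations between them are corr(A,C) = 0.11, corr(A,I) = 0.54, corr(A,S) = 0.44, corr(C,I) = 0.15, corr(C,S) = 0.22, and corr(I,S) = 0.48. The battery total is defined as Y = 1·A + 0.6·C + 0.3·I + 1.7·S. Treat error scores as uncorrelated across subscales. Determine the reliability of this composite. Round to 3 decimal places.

Var(Y) = 1 + 0.6² + 0.3² + 1.7² + 2·[0.6·0.11 + 0.3·0.54 + 1.7·0.44 + 0.18·0.15 + 1.02·0.22 + 0.51·0.48] = 4.34 + 2.9444 = 7.2844.
Because errors are independent across components, Cov(Tᵢ,Tⱼ) = Cov(Xᵢ,Xⱼ); the off-diagonal part of the true-score variance is the same as above.
True-score variance = [0.64 + 0.6²·0.59 + 0.3²·0.81 + 1.7²·0.92] + 2.9444 = 3.5841 + 2.9444 = 6.5285.
Reliability = 6.5285 / 7.2844 = 0.896.

0.896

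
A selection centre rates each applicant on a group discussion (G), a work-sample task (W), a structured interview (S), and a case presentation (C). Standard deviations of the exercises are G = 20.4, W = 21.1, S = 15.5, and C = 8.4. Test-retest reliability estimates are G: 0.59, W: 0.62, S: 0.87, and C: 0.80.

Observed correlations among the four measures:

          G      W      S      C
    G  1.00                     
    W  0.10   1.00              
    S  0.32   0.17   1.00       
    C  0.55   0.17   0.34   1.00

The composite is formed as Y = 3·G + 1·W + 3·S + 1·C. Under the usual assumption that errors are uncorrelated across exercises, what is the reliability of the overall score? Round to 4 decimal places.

Var(Y) = 3²·20.4² + 21.1² + 3²·15.5² + 8.4² + 2·[3·20.4·21.1·0.10 + 9·20.4·15.5·0.32 + 3·20.4·8.4·0.55 + 3·21.1·15.5·0.17 + 21.1·8.4·0.17 + 3·15.5·8.4·0.34] = 6423.46 + 3304.52 = 9727.98.
Because errors are independent across components, Cov(Tᵢ,Tⱼ) = Cov(Xᵢ,Xⱼ); the off-diagonal part of the true-score variance is the same as above.
True-score variance = [3²·20.4²·0.59 + 21.1²·0.62 + 3²·15.5²·0.87 + 8.4²·0.80] + 3304.52 = 4423.45 + 3304.52 = 7727.97.
Reliability = 7727.97 / 9727.98 = 0.7944.

0.7944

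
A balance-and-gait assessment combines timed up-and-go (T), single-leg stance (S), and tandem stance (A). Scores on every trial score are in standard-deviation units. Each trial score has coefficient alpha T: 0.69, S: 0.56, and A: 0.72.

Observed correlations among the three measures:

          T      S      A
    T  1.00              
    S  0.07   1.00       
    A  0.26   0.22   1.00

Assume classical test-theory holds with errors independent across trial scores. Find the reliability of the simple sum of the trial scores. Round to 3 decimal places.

0.749

Var(T+S+A) = 3 + 2·[0.07 + 0.26 + 0.22] = 3 + 1.1 = 4.1.
With uncorrelated errors the cross-covariances are all true-score covariance, so they carry over unchanged; only the diagonal terms shrink to ρᵢσᵢ².
True-score variance = [0.69 + 0.56 + 0.72] + 1.1 = 1.97 + 1.1 = 3.07.
Reliability = 3.07 / 4.1 = 0.749.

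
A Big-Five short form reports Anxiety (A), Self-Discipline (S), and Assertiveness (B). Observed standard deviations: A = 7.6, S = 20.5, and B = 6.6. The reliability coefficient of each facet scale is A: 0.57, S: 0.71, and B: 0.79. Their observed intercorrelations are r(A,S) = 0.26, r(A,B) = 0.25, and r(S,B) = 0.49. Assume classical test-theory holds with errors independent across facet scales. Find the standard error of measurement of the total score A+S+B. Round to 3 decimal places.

12.484

Var(total) = 521.57 + 238.69 = 760.26.
True-score variance = 365.713 + 238.69 = 604.403, so reliability = 0.7950.
Error variance = 760.26 − 604.403 = 155.857; SEM = √155.857 = 12.484.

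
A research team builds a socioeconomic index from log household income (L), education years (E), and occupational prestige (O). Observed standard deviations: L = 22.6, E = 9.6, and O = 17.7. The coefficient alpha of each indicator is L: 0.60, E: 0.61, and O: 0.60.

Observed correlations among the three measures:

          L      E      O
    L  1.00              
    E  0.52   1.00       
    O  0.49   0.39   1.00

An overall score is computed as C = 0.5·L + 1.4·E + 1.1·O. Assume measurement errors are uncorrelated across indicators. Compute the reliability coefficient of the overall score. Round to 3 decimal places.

0.784

Var(C) = 0.5²·22.6² + 1.4²·9.6² + 1.1²·17.7² + 2·[0.7·22.6·9.6·0.52 + 0.55·22.6·17.7·0.49 + 1.54·9.6·17.7·0.39] = 687.404 + 577.666 = 1265.07.
With uncorrelated errors the cross-covariances are all true-score covariance, so they carry over unchanged; only the diagonal terms shrink to ρᵢσᵢ².
True-score variance = [0.5²·22.6²·0.60 + 1.4²·9.6²·0.61 + 1.1²·17.7²·0.60] + 577.666 = 414.249 + 577.666 = 991.915.
Reliability = 991.915 / 1265.07 = 0.784.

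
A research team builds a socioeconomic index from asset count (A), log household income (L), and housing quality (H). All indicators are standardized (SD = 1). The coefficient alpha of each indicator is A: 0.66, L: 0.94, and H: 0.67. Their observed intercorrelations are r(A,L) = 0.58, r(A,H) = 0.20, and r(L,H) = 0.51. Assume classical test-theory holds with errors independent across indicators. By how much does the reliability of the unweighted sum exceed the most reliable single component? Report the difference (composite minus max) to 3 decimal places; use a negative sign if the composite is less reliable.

-0.071

Var(sum) = 3 + 2.58 = 5.58; true-score variance = 2.27 + 2.58 = 4.85; composite reliability = 0.8692.
Max component reliability = 0.9400.
Difference = 0.8692 − 0.9400 = -0.071.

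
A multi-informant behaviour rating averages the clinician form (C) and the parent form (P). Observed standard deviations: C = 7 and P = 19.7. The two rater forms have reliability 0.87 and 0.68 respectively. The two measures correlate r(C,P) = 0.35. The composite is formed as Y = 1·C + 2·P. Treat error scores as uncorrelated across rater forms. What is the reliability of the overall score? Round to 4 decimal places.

Var(Y) = 7² + 2²·19.7² + 2·[2·7·19.7·0.35] = 1601.36 + 193.06 = 1794.42.
Under uncorrelated errors the observed covariances equal the true-score covariances, so only the own-variance terms attenuate.
True-score variance = [7²·0.87 + 2²·19.7²·0.68] + 193.06 = 1098.23 + 193.06 = 1291.29.
Reliability = 1291.29 / 1794.42 = 0.7196.

0.7196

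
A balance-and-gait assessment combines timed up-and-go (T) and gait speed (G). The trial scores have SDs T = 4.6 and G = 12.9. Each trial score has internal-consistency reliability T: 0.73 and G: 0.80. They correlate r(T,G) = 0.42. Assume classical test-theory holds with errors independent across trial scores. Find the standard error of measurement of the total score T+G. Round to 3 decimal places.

6.245

Var(total) = 187.57 + 49.8456 = 237.416.
True-score variance = 148.575 + 49.8456 = 198.42, so reliability = 0.8358.
Error variance = 237.416 − 198.42 = 38.9952; SEM = √38.9952 = 6.245.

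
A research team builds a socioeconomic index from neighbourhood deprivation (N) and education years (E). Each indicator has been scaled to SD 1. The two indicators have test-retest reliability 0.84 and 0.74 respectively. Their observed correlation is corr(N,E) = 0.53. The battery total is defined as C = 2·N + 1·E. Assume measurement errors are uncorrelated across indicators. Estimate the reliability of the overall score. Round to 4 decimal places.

0.8736

Var(C) = 2² + 1 + 2·[2·0.53] = 5 + 2.12 = 7.12.
With uncorrelated errors the cross-covariances are all true-score covariance, so they carry over unchanged; only the diagonal terms shrink to ρᵢσᵢ².
True-score variance = [2²·0.84 + 0.74] + 2.12 = 4.1 + 2.12 = 6.22.
Reliability = 6.22 / 7.12 = 0.8736.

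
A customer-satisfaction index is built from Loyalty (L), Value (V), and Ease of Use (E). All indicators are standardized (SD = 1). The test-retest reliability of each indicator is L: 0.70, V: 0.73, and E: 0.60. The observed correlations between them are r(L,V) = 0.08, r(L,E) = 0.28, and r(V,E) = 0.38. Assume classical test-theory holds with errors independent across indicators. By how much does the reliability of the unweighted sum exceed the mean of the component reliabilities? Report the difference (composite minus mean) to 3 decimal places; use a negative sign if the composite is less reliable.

Var(sum) = 3 + 1.48 = 4.48; true-score variance = 2.03 + 1.48 = 3.51; composite reliability = 0.7835.
Mean component reliability = 0.6767.
Difference = 0.7835 − 0.6767 = 0.107.

0.107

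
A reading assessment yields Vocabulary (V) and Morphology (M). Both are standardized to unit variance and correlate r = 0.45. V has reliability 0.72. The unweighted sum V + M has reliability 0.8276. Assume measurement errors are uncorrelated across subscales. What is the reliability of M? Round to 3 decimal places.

Var(V+M) = 2 + 2·0.45 = 2.900.
True-score variance = ρ_V + ρ_M + 2·0.45, so 0.8276 = (0.72 + ρ_M + 0.90) / 2.900.
ρ_M = 0.8276·2.900 − 0.72 − 0.90 = 0.780.

0.780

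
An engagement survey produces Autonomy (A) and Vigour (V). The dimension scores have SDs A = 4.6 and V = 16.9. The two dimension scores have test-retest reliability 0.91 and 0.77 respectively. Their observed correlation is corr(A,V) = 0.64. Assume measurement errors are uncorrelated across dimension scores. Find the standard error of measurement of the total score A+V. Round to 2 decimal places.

Var(total) = 306.77 + 99.5072 = 406.277.
True-score variance = 239.175 + 99.5072 = 338.682, so reliability = 0.8336.
Error variance = 406.277 − 338.682 = 67.5947; SEM = √67.5947 = 8.22.

8.22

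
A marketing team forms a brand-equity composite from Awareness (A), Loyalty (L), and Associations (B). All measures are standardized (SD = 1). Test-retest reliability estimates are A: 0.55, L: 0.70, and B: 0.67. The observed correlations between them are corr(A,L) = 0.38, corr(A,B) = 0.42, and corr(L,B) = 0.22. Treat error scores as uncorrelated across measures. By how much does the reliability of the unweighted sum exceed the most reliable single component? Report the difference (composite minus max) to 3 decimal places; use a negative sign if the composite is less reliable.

0.086

Var(sum) = 3 + 2.04 = 5.04; true-score variance = 1.92 + 2.04 = 3.96; composite reliability = 0.7857.
Max component reliability = 0.7000.
Difference = 0.7857 − 0.7000 = 0.086.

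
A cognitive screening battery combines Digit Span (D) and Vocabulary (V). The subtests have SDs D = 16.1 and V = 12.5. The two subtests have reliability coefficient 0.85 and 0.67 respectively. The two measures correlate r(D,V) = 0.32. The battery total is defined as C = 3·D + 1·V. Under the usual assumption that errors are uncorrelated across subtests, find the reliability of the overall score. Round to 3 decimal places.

0.860

Var(C) = 3²·16.1² + 12.5² + 2·[3·16.1·12.5·0.32] = 2489.14 + 386.4 = 2875.54.
Under uncorrelated errors the observed covariances equal the true-score covariances, so only the own-variance terms attenuate.
True-score variance = [3²·16.1²·0.85 + 12.5²·0.67] + 386.4 = 2087.64 + 386.4 = 2474.04.
Reliability = 2474.04 / 2875.54 = 0.860.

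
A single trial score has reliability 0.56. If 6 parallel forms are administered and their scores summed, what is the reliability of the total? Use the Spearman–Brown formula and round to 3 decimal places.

0.884

ρ_k = kρ / (1 + (k−1)ρ) = 6·0.56 / (1 + 5·0.56) = 3.360 / 3.800 = 0.884.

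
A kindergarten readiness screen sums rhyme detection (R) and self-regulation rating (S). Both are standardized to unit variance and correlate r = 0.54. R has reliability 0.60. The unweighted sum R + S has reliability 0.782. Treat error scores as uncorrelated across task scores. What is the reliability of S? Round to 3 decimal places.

0.729

Var(R+S) = 2 + 2·0.54 = 3.080.
True-score variance = ρ_R + ρ_S + 2·0.54, so 0.782 = (0.60 + ρ_S + 1.08) / 3.080.
ρ_S = 0.782·3.080 − 0.60 − 1.08 = 0.729.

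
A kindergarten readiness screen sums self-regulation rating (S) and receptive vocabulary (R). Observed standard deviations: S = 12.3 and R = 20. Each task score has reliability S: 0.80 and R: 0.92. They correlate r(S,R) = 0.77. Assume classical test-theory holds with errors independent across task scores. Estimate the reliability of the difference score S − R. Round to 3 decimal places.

Var(S−R) = 12.3² + 20² − 2·12.3·20·0.77 = 551.29 − 378.84 = 172.45.
With uncorrelated errors the cross-covariances are all true-score covariance, so they carry over unchanged; only the diagonal terms shrink to ρᵢσᵢ².
True-score variance = [12.3²·0.80 + 20²·0.92] − 378.84 = 489.032 − 378.84 = 110.192.
Reliability = 110.192 / 172.45 = 0.639.

0.639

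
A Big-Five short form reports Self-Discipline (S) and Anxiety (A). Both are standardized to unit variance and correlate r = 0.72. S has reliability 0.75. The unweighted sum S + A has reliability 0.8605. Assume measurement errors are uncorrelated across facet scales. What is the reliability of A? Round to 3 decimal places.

Var(S+A) = 2 + 2·0.72 = 3.440.
True-score variance = ρ_S + ρ_A + 2·0.72, so 0.8605 = (0.75 + ρ_A + 1.44) / 3.440.
ρ_A = 0.8605·3.440 − 0.75 − 1.44 = 0.770.

0.770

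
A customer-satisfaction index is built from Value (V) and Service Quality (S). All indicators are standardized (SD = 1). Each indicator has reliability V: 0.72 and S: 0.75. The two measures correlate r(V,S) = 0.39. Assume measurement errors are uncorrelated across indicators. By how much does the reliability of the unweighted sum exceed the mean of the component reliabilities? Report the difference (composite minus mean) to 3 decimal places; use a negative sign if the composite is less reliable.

Var(sum) = 2 + 0.78 = 2.78; true-score variance = 1.47 + 0.78 = 2.25; composite reliability = 0.8094.
Mean component reliability = 0.7350.
Difference = 0.8094 − 0.7350 = 0.074.

0.074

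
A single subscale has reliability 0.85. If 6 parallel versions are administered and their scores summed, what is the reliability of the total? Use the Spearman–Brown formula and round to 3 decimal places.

0.971

ρ_k = kρ / (1 + (k−1)ρ) = 6·0.85 / (1 + 5·0.85) = 5.100 / 5.250 = 0.971.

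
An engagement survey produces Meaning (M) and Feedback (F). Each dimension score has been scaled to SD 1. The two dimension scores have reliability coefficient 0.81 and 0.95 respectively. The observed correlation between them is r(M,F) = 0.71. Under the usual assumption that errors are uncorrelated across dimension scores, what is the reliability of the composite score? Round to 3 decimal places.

0.930

Var(M+F) = 2 + 2·[0.71] = 2 + 1.42 = 3.42.
With uncorrelated errors the cross-covariances are all true-score covariance, so they carry over unchanged; only the diagonal terms shrink to ρᵢσᵢ².
True-score variance = [0.81 + 0.95] + 1.42 = 1.76 + 1.42 = 3.18.
Reliability = 3.18 / 3.42 = 0.930.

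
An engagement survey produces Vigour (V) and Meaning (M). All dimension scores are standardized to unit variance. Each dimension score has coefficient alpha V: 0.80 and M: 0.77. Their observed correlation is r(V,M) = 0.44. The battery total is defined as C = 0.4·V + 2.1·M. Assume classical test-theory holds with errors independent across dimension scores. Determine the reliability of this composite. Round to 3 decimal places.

Var(C) = 0.4² + 2.1² + 2·[0.84·0.44] = 4.57 + 0.7392 = 5.3092.
Under uncorrelated errors the observed covariances equal the true-score covariances, so only the own-variance terms attenuate.
True-score variance = [0.4²·0.80 + 2.1²·0.77] + 0.7392 = 3.5237 + 0.7392 = 4.2629.
Reliability = 4.2629 / 5.3092 = 0.803.

0.803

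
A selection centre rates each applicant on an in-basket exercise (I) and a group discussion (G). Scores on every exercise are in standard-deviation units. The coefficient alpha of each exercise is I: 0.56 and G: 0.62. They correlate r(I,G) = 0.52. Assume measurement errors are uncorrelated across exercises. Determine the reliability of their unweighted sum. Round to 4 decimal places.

Var(I+G) = 2 + 2·[0.52] = 2 + 1.04 = 3.04.
With uncorrelated errors the cross-covariances are all true-score covariance, so they carry over unchanged; only the diagonal terms shrink to ρᵢσᵢ².
True-score variance = [0.56 + 0.62] + 1.04 = 1.18 + 1.04 = 2.22.
Reliability = 2.22 / 3.04 = 0.7303.

0.7303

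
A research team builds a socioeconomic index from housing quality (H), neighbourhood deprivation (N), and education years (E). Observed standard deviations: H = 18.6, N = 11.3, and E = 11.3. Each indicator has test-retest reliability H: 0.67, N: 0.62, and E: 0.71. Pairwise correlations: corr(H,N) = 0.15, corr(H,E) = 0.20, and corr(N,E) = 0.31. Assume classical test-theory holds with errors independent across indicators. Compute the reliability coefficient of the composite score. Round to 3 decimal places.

0.759

Var(H+N+E) = 18.6² + 11.3² + 11.3² + 2·[18.6·11.3·0.15 + 18.6·11.3·0.20 + 11.3·11.3·0.31] = 601.34 + 226.294 = 827.634.
With uncorrelated errors the cross-covariances are all true-score covariance, so they carry over unchanged; only the diagonal terms shrink to ρᵢσᵢ².
True-score variance = [18.6²·0.67 + 11.3²·0.62 + 11.3²·0.71] + 226.294 = 401.621 + 226.294 = 627.915.
Reliability = 627.915 / 827.634 = 0.759.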